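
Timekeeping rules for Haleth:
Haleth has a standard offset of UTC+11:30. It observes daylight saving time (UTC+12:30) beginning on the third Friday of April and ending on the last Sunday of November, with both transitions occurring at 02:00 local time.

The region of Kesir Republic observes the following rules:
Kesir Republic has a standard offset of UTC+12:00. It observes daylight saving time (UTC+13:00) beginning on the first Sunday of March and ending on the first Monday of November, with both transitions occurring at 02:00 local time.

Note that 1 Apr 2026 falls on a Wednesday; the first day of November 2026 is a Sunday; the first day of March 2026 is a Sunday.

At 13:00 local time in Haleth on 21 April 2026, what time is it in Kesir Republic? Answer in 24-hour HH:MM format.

1 April 2026 is a Wednesday, so the first Friday is April 3 and the third is April 17.
1 November 2026 is a Sunday, so Sundays fall on 1, 8, 15, 22, 29; the last is November 29.
21 April 2026 falls between 17 April and 29 November, so daylight saving is in effect and Haleth is at UTC+12:30.
13:00 Haleth − 12h30m = 00:30 UTC.
1 March 2026 is a Sunday, so the first Sunday is March 1.
1 November 2026 is a Sunday, so the first Monday is November 2.
At the standard offset (UTC+12:00), 00:30 UTC + 12h = 12:30 Kesir Republic standard time.
Daylight saving runs 1 March – 2 November; the standard-time date in Kesir Republic, 21 April 2026, is inside that window, so Kesir Republic is at UTC+13:00.
00:30 UTC + 13h = 13:30 Kesir Republic.

13:30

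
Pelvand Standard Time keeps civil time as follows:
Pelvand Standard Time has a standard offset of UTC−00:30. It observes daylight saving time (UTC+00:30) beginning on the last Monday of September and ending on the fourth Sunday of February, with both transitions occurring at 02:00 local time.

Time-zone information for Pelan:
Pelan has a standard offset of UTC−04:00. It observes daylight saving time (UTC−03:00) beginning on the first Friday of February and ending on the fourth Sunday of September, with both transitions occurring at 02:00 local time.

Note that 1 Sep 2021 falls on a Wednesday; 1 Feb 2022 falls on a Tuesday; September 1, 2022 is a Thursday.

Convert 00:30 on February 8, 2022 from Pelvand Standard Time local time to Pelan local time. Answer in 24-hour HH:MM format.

1 September 2021 is a Wednesday, so Mondays fall on 6, 13, 20, 27; the last is September 27.
1 February 2022 is a Tuesday, so the first Sunday is February 6 and the fourth is February 27.
February 8, 2022 falls between 27 September 2021 and 27 February 2022, so daylight saving is in effect and Pelvand Standard Time is at UTC+00:30.
00:30 Pelvand Standard Time − 0h30m = 00:00 UTC.
1 February 2022 is a Tuesday, so the first Friday is February 4.
1 September 2022 is a Thursday, so the first Sunday is September 4 and the fourth is September 25.
At the standard offset (UTC−04:00), 00:00 UTC − 4h = 20:00 Pelan standard time (rolling into the previous day, 7 February 2022).
The standard-time date in Pelan, February 7, 2022, lies within the daylight-saving period (4 February – 25 September), so Pelan is on daylight time, UTC−03:00.
00:00 UTC − 3h = 21:00 Pelan (rolling into the previous day, 7 February 2022).

21:00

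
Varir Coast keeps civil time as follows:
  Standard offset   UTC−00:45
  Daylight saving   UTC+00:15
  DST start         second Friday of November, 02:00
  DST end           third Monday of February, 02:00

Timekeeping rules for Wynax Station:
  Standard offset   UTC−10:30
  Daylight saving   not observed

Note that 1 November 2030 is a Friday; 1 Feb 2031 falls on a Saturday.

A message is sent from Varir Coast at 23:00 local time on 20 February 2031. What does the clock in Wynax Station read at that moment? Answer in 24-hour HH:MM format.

1 November 2030 is a Friday, so the first Friday is November 1 and the second is November 8.
1 February 2031 is a Saturday, so the first Monday is February 3 and the third is February 17.
20 February 2031 does not fall between 8 November 2030 and 17 February 2031, so daylight saving is not in effect and Varir Coast is at UTC−00:45.
23:00 Varir Coast + 0h45m = 23:45 UTC.
Wynax Station has no daylight saving, so its offset is UTC−10:30 year-round.
23:45 UTC − 10h30m = 13:15 Wynax Station.

13:15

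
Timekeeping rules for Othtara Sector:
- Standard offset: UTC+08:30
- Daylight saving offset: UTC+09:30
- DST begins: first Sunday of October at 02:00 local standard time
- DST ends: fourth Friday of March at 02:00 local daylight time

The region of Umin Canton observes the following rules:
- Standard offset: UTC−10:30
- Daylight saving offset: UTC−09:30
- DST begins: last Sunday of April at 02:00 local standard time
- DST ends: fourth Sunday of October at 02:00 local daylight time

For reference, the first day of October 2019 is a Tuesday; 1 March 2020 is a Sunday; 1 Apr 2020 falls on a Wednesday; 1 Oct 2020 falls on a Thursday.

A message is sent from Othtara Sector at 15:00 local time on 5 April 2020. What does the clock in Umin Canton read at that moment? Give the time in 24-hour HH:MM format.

1 October 2019 is a Tuesday, so the first Sunday is October 6.
1 March 2020 is a Sunday, so the first Friday is March 6 and the fourth is March 27.
Daylight saving runs 6 October 2019 – 27 March 2020; 5 April 2020 is outside that window, so Othtara Sector is on standard time at UTC+08:30.
15:00 Othtara Sector − 8h30m = 06:30 UTC.
1 April 2020 is a Wednesday, so Sundays fall on 5, 12, 19, 26; the last is April 26.
1 October 2020 is a Thursday, so the first Sunday is October 4 and the fourth is October 25.
At the standard offset (UTC−10:30), 06:30 UTC − 10h30m = 20:00 Umin Canton standard time (rolling into the previous day, 4 April 2020).
The standard-time date in Umin Canton, 4 April 2020, does not fall between 26 April and 25 October, so daylight saving is not in effect and Umin Canton is at UTC−10:30.
06:30 UTC − 10h30m = 20:00 Umin Canton (rolling into the previous day, 4 April 2020).

20:00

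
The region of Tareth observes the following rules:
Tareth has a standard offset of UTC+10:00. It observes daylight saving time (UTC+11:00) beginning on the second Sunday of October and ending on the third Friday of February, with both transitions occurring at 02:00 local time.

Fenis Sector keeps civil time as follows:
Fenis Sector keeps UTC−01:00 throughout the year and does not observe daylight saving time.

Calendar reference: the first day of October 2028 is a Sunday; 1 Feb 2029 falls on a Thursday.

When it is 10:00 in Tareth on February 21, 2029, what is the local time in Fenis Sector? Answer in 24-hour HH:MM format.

1 October 2028 is a Sunday, so the first Sunday is October 1 and the second is October 8.
1 February 2029 is a Thursday, so the first Friday is February 2 and the third is February 16.
Daylight saving runs 8 October 2028 – 16 February 2029; February 21, 2029 is outside that window, so Tareth is on standard time at UTC+10:00.
10:00 Tareth − 10h = 00:00 UTC.
Fenis Sector stays on UTC−01:00 all year.
00:00 UTC − 1h = 23:00 Fenis Sector (rolling into the previous day, 20 February 2029).

23:00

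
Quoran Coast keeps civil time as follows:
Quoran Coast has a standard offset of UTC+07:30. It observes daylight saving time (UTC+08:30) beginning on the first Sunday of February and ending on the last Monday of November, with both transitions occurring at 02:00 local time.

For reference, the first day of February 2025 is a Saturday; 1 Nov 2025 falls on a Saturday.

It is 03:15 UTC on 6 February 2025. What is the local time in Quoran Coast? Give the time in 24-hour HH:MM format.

1 February 2025 is a Saturday, so the first Sunday is February 2.
1 November 2025 is a Saturday, so Mondays fall on 3, 10, 17, 24; the last is November 24.
At the standard offset (UTC+07:30), 03:15 UTC + 7h30m = 10:45 Quoran Coast standard time.
The standard-time date in Quoran Coast, 6 February 2025, falls between 2 February and 24 November, so daylight saving is in effect and Quoran Coast is at UTC+08:30.
03:15 UTC + 8h30m = 11:45 local.

11:45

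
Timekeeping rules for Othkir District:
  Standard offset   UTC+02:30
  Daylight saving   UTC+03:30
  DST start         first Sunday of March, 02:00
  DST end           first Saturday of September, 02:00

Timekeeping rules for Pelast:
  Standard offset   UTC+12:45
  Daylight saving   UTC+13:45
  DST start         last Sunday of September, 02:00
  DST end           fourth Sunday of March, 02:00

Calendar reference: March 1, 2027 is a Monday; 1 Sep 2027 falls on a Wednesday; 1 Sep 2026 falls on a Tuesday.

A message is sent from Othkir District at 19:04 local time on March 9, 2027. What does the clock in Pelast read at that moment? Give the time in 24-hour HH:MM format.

05:19

1 March 2027 is a Monday, so the first Sunday is March 7.
1 September 2027 is a Wednesday, so the first Saturday is September 4.
March 9, 2027 falls between 7 March and 4 September, so daylight saving is in effect and Othkir District is at UTC+03:30.
19:04 Othkir District − 3h30m = 15:34 UTC.
1 September 2026 is a Tuesday, so Sundays fall on 6, 13, 20, 27; the last is September 27.
1 March 2027 is a Monday, so the first Sunday is March 7 and the fourth is March 28.
At the standard offset (UTC+12:45), 15:34 UTC + 12h45m = 04:19 Pelast standard time (rolling into the next day, 10 March 2027).
Daylight saving runs 27 September 2026 – 28 March 2027; the standard-time date in Pelast, March 10, 2027, is inside that window, so Pelast is at UTC+13:45.
15:34 UTC + 13h45m = 05:19 Pelast (rolling into the next day, 10 March 2027).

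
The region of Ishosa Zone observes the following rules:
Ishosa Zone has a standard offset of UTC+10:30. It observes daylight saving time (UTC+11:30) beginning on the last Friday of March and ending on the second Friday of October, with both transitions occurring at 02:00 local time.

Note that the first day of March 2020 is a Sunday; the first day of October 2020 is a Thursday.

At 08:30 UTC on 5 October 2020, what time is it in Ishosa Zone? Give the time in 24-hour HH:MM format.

20:00

1 March 2020 is a Sunday, so Fridays fall on 6, 13, 20, 27; the last is March 27.
1 October 2020 is a Thursday, so the first Friday is October 2 and the second is October 9.
At the standard offset (UTC+10:30), 08:30 UTC + 10h30m = 19:00 Ishosa Zone standard time.
Daylight saving runs 27 March – 9 October; the standard-time date in Ishosa Zone, 5 October 2020, is inside that window, so Ishosa Zone is at UTC+11:30.
08:30 UTC + 11h30m = 20:00 local.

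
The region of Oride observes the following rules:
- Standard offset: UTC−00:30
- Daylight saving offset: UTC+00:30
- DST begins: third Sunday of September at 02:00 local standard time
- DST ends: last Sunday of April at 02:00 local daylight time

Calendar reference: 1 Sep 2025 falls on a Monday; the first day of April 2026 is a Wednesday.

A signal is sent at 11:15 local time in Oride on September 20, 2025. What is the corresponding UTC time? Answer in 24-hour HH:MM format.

1 September 2025 is a Monday, so the first Sunday is September 7 and the third is September 21.
1 April 2026 is a Wednesday, so Sundays fall on 5, 12, 19, 26; the last is April 26.
September 20, 2025 does not fall between 21 September 2025 and 26 April 2026, so daylight saving is not in effect and Oride is at UTC−00:30.
11:15 local + 0h30m = 11:45 UTC.

11:45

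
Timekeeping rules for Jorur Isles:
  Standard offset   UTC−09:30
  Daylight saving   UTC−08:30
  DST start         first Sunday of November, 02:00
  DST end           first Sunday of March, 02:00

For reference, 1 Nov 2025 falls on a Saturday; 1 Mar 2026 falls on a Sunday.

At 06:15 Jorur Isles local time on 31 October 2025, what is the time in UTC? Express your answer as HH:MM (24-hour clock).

1 November 2025 is a Saturday, so the first Sunday is November 2.
1 March 2026 is a Sunday, so the first Sunday is March 1.
31 October 2025 does not fall between 2 November 2025 and 1 March 2026, so daylight saving is not in effect and Jorur Isles is at UTC−09:30.
06:15 local + 9h30m = 15:45 UTC.

15:45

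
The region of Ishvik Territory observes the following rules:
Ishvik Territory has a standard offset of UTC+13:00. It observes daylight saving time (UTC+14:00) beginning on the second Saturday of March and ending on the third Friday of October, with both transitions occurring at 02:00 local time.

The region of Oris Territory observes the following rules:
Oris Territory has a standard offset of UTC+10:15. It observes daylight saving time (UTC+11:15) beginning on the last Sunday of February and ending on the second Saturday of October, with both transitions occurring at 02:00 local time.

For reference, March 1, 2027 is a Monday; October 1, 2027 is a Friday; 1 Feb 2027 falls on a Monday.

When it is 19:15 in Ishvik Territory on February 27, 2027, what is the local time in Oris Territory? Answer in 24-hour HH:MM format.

1 March 2027 is a Monday, so the first Saturday is March 6 and the second is March 13.
1 October 2027 is a Friday, so the first Friday is October 1 and the third is October 15.
Daylight saving runs 13 March – 15 October; February 27, 2027 is outside that window, so Ishvik Territory is on standard time at UTC+13:00.
19:15 Ishvik Territory − 13h = 06:15 UTC.
1 February 2027 is a Monday, so Sundays fall on 7, 14, 21, 28; the last is February 28.
1 October 2027 is a Friday, so the first Saturday is October 2 and the second is October 9.
At the standard offset (UTC+10:15), 06:15 UTC + 10h15m = 16:30 Oris Territory standard time.
The standard-time date in Oris Territory, February 27, 2027, is outside the daylight-saving period (28 February – 9 October), so Oris Territory is on standard time, UTC+10:15.
06:15 UTC + 10h15m = 16:30 Oris Territory.

16:30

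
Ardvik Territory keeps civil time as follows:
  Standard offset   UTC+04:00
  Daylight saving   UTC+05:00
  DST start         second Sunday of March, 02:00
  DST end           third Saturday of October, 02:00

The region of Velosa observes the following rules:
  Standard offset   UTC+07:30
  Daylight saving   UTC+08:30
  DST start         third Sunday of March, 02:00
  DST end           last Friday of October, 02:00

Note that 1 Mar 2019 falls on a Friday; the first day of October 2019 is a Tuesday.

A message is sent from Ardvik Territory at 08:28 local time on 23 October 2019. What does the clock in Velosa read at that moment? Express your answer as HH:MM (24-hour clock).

12:58

1 March 2019 is a Friday, so the first Sunday is March 3 and the second is March 10.
1 October 2019 is a Tuesday, so the first Saturday is October 5 and the third is October 19.
Daylight saving runs 10 March – 19 October; 23 October 2019 is outside that window, so Ardvik Territory is on standard time at UTC+04:00.
08:28 Ardvik Territory − 4h = 04:28 UTC.
1 March 2019 is a Friday, so the first Sunday is March 3 and the third is March 17.
1 October 2019 is a Tuesday, so Fridays fall on 4, 11, 18, 25; the last is October 25.
At the standard offset (UTC+07:30), 04:28 UTC + 7h30m = 11:58 Velosa standard time.
Daylight saving runs 17 March – 25 October; the standard-time date in Velosa, 23 October 2019, is inside that window, so Velosa is at UTC+08:30.
04:28 UTC + 8h30m = 12:58 Velosa.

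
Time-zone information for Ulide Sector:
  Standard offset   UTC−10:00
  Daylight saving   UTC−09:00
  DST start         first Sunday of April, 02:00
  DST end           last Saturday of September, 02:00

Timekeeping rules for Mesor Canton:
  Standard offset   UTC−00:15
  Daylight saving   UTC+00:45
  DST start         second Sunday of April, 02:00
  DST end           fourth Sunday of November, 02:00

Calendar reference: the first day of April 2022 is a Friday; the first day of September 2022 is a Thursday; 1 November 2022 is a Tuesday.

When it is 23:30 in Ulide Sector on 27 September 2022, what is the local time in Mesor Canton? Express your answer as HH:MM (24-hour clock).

10:15

1 April 2022 is a Friday, so the first Sunday is April 3.
1 September 2022 is a Thursday, so Saturdays fall on 3, 10, 17, 24; the last is September 24.
27 September 2022 does not fall between 3 April and 24 September, so daylight saving is not in effect and Ulide Sector is at UTC−10:00.
23:30 Ulide Sector + 10h = 09:30 UTC (rolling into the next day, 28 September 2022).
1 April 2022 is a Friday, so the first Sunday is April 3 and the second is April 10.
1 November 2022 is a Tuesday, so the first Sunday is November 6 and the fourth is November 27.
At the standard offset (UTC−00:15), 09:30 UTC − 0h15m = 09:15 Mesor Canton standard time.
Daylight saving runs 10 April – 27 November; the standard-time date in Mesor Canton, 28 September 2022, is inside that window, so Mesor Canton is at UTC+00:45.
09:30 UTC + 0h45m = 10:15 Mesor Canton.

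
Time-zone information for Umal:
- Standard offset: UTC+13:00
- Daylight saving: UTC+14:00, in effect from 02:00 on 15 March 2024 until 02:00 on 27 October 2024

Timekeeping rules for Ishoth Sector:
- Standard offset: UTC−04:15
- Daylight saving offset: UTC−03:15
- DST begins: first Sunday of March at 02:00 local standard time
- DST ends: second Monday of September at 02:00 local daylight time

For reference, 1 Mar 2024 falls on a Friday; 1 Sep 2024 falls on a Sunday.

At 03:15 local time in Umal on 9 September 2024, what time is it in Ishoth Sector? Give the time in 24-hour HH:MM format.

10:00

9 September 2024 falls between 15 March and 27 October, so daylight saving is in effect and Umal is at UTC+14:00.
03:15 Umal − 14h = 13:15 UTC (rolling into the previous day, 8 September 2024).
1 March 2024 is a Friday, so the first Sunday is March 3.
1 September 2024 is a Sunday, so the first Monday is September 2 and the second is September 9.
At the standard offset (UTC−04:15), 13:15 UTC − 4h15m = 09:00 Ishoth Sector standard time.
Daylight saving runs 3 March – 9 September; the standard-time date in Ishoth Sector, 8 September 2024, is inside that window, so Ishoth Sector is at UTC−03:15.
13:15 UTC − 3h15m = 10:00 Ishoth Sector.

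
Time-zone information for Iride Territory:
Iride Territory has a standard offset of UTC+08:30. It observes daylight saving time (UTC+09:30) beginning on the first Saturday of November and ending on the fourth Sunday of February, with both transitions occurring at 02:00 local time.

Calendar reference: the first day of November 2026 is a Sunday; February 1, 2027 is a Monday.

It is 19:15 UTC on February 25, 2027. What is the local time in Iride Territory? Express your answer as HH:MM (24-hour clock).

04:45

1 November 2026 is a Sunday, so the first Saturday is November 7.
1 February 2027 is a Monday, so the first Sunday is February 7 and the fourth is February 28.
At the standard offset (UTC+08:30), 19:15 UTC + 8h30m = 03:45 Iride Territory standard time (rolling into the next day, 26 February 2027).
The standard-time date in Iride Territory, February 26, 2027, falls between 7 November 2026 and 28 February 2027, so daylight saving is in effect and Iride Territory is at UTC+09:30.
19:15 UTC + 9h30m = 04:45 local (rolling into the next day, 26 February 2027).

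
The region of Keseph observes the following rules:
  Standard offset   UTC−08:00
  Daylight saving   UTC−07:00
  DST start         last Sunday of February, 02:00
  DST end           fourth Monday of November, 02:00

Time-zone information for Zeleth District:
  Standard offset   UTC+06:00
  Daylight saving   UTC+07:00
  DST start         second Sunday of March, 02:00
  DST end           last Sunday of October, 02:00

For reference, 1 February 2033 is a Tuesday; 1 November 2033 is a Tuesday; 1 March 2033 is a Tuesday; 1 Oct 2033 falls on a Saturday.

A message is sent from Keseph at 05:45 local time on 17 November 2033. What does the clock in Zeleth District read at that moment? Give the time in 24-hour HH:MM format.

1 February 2033 is a Tuesday, so Sundays fall on 6, 13, 20, 27; the last is February 27.
1 November 2033 is a Tuesday, so the first Monday is November 7 and the fourth is November 28.
17 November 2033 falls between 27 February and 28 November, so daylight saving is in effect and Keseph is at UTC−07:00.
05:45 Keseph + 7h = 12:45 UTC.
1 March 2033 is a Tuesday, so the first Sunday is March 6 and the second is March 13.
1 October 2033 is a Saturday, so Sundays fall on 2, 9, 16, 23, 30; the last is October 30.
At the standard offset (UTC+06:00), 12:45 UTC + 6h = 18:45 Zeleth District standard time.
Daylight saving runs 13 March – 30 October; the standard-time date in Zeleth District, 17 November 2033, is outside that window, so Zeleth District is on standard time at UTC+06:00.
12:45 UTC + 6h = 18:45 Zeleth District.

18:45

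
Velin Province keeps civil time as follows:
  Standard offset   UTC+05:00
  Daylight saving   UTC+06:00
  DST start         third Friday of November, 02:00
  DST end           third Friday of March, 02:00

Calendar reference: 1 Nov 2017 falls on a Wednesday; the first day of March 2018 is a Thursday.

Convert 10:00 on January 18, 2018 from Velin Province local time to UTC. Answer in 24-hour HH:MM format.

1 November 2017 is a Wednesday, so the first Friday is November 3 and the third is November 17.
1 March 2018 is a Thursday, so the first Friday is March 2 and the third is March 16.
January 18, 2018 lies within the daylight-saving period (17 November 2017 – 16 March 2018), so Velin Province is on daylight time, UTC+06:00.
10:00 local − 6h = 04:00 UTC.

04:00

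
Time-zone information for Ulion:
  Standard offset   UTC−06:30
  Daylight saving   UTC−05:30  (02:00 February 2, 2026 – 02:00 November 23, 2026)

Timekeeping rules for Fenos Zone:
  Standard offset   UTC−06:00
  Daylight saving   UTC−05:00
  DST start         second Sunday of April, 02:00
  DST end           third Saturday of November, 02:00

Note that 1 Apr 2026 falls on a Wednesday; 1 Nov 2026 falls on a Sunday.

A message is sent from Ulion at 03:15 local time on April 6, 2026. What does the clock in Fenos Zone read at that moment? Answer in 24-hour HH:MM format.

02:45

April 6, 2026 falls between 2 February and 23 November, so daylight saving is in effect and Ulion is at UTC−05:30.
03:15 Ulion + 5h30m = 08:45 UTC.
1 April 2026 is a Wednesday, so the first Sunday is April 5 and the second is April 12.
1 November 2026 is a Sunday, so the first Saturday is November 7 and the third is November 21.
At the standard offset (UTC−06:00), 08:45 UTC − 6h = 02:45 Fenos Zone standard time.
Daylight saving runs 12 April – 21 November; the standard-time date in Fenos Zone, April 6, 2026, is outside that window, so Fenos Zone is on standard time at UTC−06:00.
08:45 UTC − 6h = 02:45 Fenos Zone.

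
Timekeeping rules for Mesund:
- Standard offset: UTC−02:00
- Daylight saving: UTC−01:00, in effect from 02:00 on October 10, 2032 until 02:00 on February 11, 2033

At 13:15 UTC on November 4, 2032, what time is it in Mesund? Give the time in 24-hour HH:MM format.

At the standard offset (UTC−02:00), 13:15 UTC − 2h = 11:15 Mesund standard time.
Daylight saving runs 10 October 2032 – 11 February 2033; the standard-time date in Mesund, November 4, 2032, is inside that window, so Mesund is at UTC−01:00.
13:15 UTC − 1h = 12:15 local.

12:15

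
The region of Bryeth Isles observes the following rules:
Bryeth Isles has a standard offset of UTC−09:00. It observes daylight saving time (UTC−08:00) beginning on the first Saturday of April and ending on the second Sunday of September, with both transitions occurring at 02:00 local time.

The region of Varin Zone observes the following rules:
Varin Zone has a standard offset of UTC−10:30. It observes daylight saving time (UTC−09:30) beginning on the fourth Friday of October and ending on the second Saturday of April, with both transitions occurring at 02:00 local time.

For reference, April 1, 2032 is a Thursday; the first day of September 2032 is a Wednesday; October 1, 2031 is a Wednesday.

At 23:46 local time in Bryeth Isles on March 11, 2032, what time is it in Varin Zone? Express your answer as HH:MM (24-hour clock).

23:16

1 April 2032 is a Thursday, so the first Saturday is April 3.
1 September 2032 is a Wednesday, so the first Sunday is September 5 and the second is September 12.
Daylight saving runs 3 April – 12 September; March 11, 2032 is outside that window, so Bryeth Isles is on standard time at UTC−09:00.
23:46 Bryeth Isles + 9h = 08:46 UTC (rolling into the next day, 12 March 2032).
1 October 2031 is a Wednesday, so the first Friday is October 3 and the fourth is October 24.
1 April 2032 is a Thursday, so the first Saturday is April 3 and the second is April 10.
At the standard offset (UTC−10:30), 08:46 UTC − 10h30m = 22:16 Varin Zone standard time (rolling into the previous day, 11 March 2032).
The standard-time date in Varin Zone, March 11, 2032, lies within the daylight-saving period (24 October 2031 – 10 April 2032), so Varin Zone is on daylight time, UTC−09:30.
08:46 UTC − 9h30m = 23:16 Varin Zone (rolling into the previous day, 11 March 2032).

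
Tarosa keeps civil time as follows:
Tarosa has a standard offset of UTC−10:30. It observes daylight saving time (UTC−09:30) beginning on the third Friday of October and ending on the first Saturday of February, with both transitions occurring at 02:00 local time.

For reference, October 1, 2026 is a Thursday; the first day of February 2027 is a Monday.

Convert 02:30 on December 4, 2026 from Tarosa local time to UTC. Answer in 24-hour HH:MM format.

12:00

1 October 2026 is a Thursday, so the first Friday is October 2 and the third is October 16.
1 February 2027 is a Monday, so the first Saturday is February 6.
Daylight saving runs 16 October 2026 – 6 February 2027; December 4, 2026 is inside that window, so Tarosa is at UTC−09:30.
02:30 local + 9h30m = 12:00 UTC.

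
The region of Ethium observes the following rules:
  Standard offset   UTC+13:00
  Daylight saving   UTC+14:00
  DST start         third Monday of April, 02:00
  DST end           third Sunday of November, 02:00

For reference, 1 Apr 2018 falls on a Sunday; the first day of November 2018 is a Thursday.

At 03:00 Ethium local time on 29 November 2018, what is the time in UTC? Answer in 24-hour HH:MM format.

14:00

1 April 2018 is a Sunday, so the first Monday is April 2 and the third is April 16.
1 November 2018 is a Thursday, so the first Sunday is November 4 and the third is November 18.
Daylight saving runs 16 April – 18 November; 29 November 2018 is outside that window, so Ethium is on standard time at UTC+13:00.
03:00 local − 13h = 14:00 UTC (rolling into the previous day, 28 November 2018).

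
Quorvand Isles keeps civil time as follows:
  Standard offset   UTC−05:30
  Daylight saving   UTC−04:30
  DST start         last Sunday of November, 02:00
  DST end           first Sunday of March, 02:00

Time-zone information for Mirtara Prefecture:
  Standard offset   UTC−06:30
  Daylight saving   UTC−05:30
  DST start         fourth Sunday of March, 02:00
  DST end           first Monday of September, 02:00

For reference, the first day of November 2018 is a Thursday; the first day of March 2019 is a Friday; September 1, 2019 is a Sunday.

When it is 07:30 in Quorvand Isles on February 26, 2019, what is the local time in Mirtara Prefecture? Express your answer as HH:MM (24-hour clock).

05:30

1 November 2018 is a Thursday, so Sundays fall on 4, 11, 18, 25; the last is November 25.
1 March 2019 is a Friday, so the first Sunday is March 3.
February 26, 2019 lies within the daylight-saving period (25 November 2018 – 3 March 2019), so Quorvand Isles is on daylight time, UTC−04:30.
07:30 Quorvand Isles + 4h30m = 12:00 UTC.
1 March 2019 is a Friday, so the first Sunday is March 3 and the fourth is March 24.
1 September 2019 is a Sunday, so the first Monday is September 2.
At the standard offset (UTC−06:30), 12:00 UTC − 6h30m = 05:30 Mirtara Prefecture standard time.
The standard-time date in Mirtara Prefecture, February 26, 2019, does not fall between 24 March and 2 September, so daylight saving is not in effect and Mirtara Prefecture is at UTC−06:30.
12:00 UTC − 6h30m = 05:30 Mirtara Prefecture.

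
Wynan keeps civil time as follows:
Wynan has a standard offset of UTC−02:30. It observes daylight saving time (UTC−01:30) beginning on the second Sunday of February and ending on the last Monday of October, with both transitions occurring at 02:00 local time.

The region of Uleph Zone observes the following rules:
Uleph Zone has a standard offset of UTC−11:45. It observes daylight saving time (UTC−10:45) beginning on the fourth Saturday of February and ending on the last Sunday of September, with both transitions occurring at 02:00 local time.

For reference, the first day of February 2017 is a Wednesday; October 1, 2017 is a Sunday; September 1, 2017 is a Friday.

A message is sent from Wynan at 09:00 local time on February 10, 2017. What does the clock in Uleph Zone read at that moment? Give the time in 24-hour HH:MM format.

1 February 2017 is a Wednesday, so the first Sunday is February 5 and the second is February 12.
1 October 2017 is a Sunday, so Mondays fall on 2, 9, 16, 23, 30; the last is October 30.
February 10, 2017 is outside the daylight-saving period (12 February – 30 October), so Wynan is on standard time, UTC−02:30.
09:00 Wynan + 2h30m = 11:30 UTC.
1 February 2017 is a Wednesday, so the first Saturday is February 4 and the fourth is February 25.
1 September 2017 is a Friday, so Sundays fall on 3, 10, 17, 24; the last is September 24.
At the standard offset (UTC−11:45), 11:30 UTC − 11h45m = 23:45 Uleph Zone standard time (rolling into the previous day, 9 February 2017).
Daylight saving runs 25 February – 24 September; the standard-time date in Uleph Zone, February 9, 2017, is outside that window, so Uleph Zone is on standard time at UTC−11:45.
11:30 UTC − 11h45m = 23:45 Uleph Zone (rolling into the previous day, 9 February 2017).

23:45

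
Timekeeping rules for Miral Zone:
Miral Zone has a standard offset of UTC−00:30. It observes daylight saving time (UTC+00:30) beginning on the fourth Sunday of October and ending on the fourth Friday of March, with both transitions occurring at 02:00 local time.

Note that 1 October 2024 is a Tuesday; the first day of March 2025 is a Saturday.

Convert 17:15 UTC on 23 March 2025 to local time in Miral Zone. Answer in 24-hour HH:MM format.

1 October 2024 is a Tuesday, so the first Sunday is October 6 and the fourth is October 27.
1 March 2025 is a Saturday, so the first Friday is March 7 and the fourth is March 28.
At the standard offset (UTC−00:30), 17:15 UTC − 0h30m = 16:45 Miral Zone standard time.
Daylight saving runs 27 October 2024 – 28 March 2025; the standard-time date in Miral Zone, 23 March 2025, is inside that window, so Miral Zone is at UTC+00:30.
17:15 UTC + 0h30m = 17:45 local.

17:45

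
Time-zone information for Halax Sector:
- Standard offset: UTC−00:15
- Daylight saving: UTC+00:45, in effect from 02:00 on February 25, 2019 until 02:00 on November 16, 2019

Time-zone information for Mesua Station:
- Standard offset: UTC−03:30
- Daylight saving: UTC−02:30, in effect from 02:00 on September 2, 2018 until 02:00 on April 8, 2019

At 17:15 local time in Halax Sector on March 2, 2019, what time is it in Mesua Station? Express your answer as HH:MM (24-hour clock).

14:00

March 2, 2019 lies within the daylight-saving period (25 February – 16 November), so Halax Sector is on daylight time, UTC+00:45.
17:15 Halax Sector − 0h45m = 16:30 UTC.
At the standard offset (UTC−03:30), 16:30 UTC − 3h30m = 13:00 Mesua Station standard time.
Daylight saving runs 2 September 2018 – 8 April 2019; the standard-time date in Mesua Station, March 2, 2019, is inside that window, so Mesua Station is at UTC−02:30.
16:30 UTC − 2h30m = 14:00 Mesua Station.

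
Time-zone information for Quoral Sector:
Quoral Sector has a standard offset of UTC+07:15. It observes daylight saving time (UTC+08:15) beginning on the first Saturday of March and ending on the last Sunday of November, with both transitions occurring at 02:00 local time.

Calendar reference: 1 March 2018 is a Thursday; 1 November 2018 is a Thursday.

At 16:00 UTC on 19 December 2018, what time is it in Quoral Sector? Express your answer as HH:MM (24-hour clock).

23:15

1 March 2018 is a Thursday, so the first Saturday is March 3.
1 November 2018 is a Thursday, so Sundays fall on 4, 11, 18, 25; the last is November 25.
At the standard offset (UTC+07:15), 16:00 UTC + 7h15m = 23:15 Quoral Sector standard time.
The standard-time date in Quoral Sector, 19 December 2018, does not fall between 3 March and 25 November, so daylight saving is not in effect and Quoral Sector is at UTC+07:15.
16:00 UTC + 7h15m = 23:15 local.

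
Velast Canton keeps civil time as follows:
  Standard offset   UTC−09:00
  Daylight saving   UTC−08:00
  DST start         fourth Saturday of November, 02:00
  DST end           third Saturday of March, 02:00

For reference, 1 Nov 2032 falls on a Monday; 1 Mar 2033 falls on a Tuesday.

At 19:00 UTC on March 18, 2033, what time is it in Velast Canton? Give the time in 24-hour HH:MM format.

1 November 2032 is a Monday, so the first Saturday is November 6 and the fourth is November 27.
1 March 2033 is a Tuesday, so the first Saturday is March 5 and the third is March 19.
At the standard offset (UTC−09:00), 19:00 UTC − 9h = 10:00 Velast Canton standard time.
Daylight saving runs 27 November 2032 – 19 March 2033; the standard-time date in Velast Canton, March 18, 2033, is inside that window, so Velast Canton is at UTC−08:00.
19:00 UTC − 8h = 11:00 local.

11:00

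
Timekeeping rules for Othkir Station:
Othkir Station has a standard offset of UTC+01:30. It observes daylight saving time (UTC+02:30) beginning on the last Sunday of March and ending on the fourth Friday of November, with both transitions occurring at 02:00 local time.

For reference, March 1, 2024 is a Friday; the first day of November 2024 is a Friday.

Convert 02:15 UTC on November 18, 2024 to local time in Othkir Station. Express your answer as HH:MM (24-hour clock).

04:45

1 March 2024 is a Friday, so Sundays fall on 3, 10, 17, 24, 31; the last is March 31.
1 November 2024 is a Friday, so the first Friday is November 1 and the fourth is November 22.
At the standard offset (UTC+01:30), 02:15 UTC + 1h30m = 03:45 Othkir Station standard time.
The standard-time date in Othkir Station, November 18, 2024, falls between 31 March and 22 November, so daylight saving is in effect and Othkir Station is at UTC+02:30.
02:15 UTC + 2h30m = 04:45 local.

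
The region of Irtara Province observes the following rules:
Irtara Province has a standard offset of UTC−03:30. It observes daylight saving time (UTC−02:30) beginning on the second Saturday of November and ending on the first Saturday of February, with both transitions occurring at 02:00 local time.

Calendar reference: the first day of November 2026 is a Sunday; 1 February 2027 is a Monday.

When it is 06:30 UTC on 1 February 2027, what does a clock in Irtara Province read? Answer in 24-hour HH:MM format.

04:00

1 November 2026 is a Sunday, so the first Saturday is November 7 and the second is November 14.
1 February 2027 is a Monday, so the first Saturday is February 6.
At the standard offset (UTC−03:30), 06:30 UTC − 3h30m = 03:00 Irtara Province standard time.
Daylight saving runs 14 November 2026 – 6 February 2027; the standard-time date in Irtara Province, 1 February 2027, is inside that window, so Irtara Province is at UTC−02:30.
06:30 UTC − 2h30m = 04:00 local.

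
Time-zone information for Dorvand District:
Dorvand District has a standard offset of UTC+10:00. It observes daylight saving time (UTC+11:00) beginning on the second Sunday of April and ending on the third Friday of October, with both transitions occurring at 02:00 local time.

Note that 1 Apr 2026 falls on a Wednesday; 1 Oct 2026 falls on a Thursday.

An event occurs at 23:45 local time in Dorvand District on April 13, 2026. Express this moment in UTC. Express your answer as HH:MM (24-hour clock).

1 April 2026 is a Wednesday, so the first Sunday is April 5 and the second is April 12.
1 October 2026 is a Thursday, so the first Friday is October 2 and the third is October 16.
April 13, 2026 falls between 12 April and 16 October, so daylight saving is in effect and Dorvand District is at UTC+11:00.
23:45 local − 11h = 12:45 UTC.

12:45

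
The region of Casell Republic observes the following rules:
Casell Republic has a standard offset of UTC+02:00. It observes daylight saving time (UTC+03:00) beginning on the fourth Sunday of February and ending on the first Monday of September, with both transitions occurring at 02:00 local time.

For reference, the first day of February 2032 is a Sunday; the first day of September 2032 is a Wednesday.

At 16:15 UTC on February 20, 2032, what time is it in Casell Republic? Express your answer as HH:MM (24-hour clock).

18:15

1 February 2032 is a Sunday, so the first Sunday is February 1 and the fourth is February 22.
1 September 2032 is a Wednesday, so the first Monday is September 6.
At the standard offset (UTC+02:00), 16:15 UTC + 2h = 18:15 Casell Republic standard time.
Daylight saving runs 22 February – 6 September; the standard-time date in Casell Republic, February 20, 2032, is outside that window, so Casell Republic is on standard time at UTC+02:00.
16:15 UTC + 2h = 18:15 local.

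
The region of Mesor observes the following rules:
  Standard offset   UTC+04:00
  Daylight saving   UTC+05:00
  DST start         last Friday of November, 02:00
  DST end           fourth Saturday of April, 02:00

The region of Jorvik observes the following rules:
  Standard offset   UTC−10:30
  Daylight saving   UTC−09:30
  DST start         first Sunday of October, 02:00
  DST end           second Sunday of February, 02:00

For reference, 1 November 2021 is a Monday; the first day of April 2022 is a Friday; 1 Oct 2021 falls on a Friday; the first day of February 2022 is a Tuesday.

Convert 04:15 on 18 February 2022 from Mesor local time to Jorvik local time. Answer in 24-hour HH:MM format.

12:45

1 November 2021 is a Monday, so Fridays fall on 5, 12, 19, 26; the last is November 26.
1 April 2022 is a Friday, so the first Saturday is April 2 and the fourth is April 23.
18 February 2022 falls between 26 November 2021 and 23 April 2022, so daylight saving is in effect and Mesor is at UTC+05:00.
04:15 Mesor − 5h = 23:15 UTC (rolling into the previous day, 17 February 2022).
1 October 2021 is a Friday, so the first Sunday is October 3.
1 February 2022 is a Tuesday, so the first Sunday is February 6 and the second is February 13.
At the standard offset (UTC−10:30), 23:15 UTC − 10h30m = 12:45 Jorvik standard time.
The standard-time date in Jorvik, 17 February 2022, does not fall between 3 October 2021 and 13 February 2022, so daylight saving is not in effect and Jorvik is at UTC−10:30.
23:15 UTC − 10h30m = 12:45 Jorvik.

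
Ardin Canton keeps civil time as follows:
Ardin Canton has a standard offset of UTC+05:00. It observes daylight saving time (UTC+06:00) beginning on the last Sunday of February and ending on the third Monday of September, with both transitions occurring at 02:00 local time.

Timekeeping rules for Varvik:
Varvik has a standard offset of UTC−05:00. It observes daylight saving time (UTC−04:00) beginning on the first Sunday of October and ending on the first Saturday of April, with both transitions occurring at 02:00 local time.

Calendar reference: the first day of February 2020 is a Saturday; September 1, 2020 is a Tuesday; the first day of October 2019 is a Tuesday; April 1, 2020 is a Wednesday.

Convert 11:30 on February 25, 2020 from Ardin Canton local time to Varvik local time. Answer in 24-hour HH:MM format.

1 February 2020 is a Saturday, so Sundays fall on 2, 9, 16, 23; the last is February 23.
1 September 2020 is a Tuesday, so the first Monday is September 7 and the third is September 21.
Daylight saving runs 23 February – 21 September; February 25, 2020 is inside that window, so Ardin Canton is at UTC+06:00.
11:30 Ardin Canton − 6h = 05:30 UTC.
1 October 2019 is a Tuesday, so the first Sunday is October 6.
1 April 2020 is a Wednesday, so the first Saturday is April 4.
At the standard offset (UTC−05:00), 05:30 UTC − 5h = 00:30 Varvik standard time.
The standard-time date in Varvik, February 25, 2020, falls between 6 October 2019 and 4 April 2020, so daylight saving is in effect and Varvik is at UTC−04:00.
05:30 UTC − 4h = 01:30 Varvik.

01:30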